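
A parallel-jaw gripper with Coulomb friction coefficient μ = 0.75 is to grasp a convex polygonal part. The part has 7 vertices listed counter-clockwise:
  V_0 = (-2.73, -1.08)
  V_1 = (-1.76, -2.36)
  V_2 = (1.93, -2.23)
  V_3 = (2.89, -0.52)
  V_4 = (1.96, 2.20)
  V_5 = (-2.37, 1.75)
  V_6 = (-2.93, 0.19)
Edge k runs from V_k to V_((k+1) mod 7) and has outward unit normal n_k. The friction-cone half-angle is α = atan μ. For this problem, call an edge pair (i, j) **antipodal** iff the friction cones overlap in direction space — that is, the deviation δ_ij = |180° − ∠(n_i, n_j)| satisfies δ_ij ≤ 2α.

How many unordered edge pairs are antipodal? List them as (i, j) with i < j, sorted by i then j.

α = atan 0.75 = 36.87°;  2α = 73.74°
n_0 = (-0.7970, -0.6040)
n_1 = (+0.0352, -0.9994)
n_2 = (+0.8720, -0.4895)
n_3 = (+0.9462, +0.3235)
n_4 = (-0.1034, +0.9946)
n_5 = (-0.9412, +0.3379)
n_6 = (-0.9878, -0.1556)
  (0,1): δ = 125.14°  ·
  (0,2): δ = 66.47°  ✓
  (0,3): δ = 18.28°  ✓
  (0,4): δ = 58.78°  ✓
  (0,5): δ = 123.10°  ·
  (0,6): δ = 151.79°  ·
  (1,2): δ = 121.33°  ·
  (1,3): δ = 73.14°  ✓
  (1,4): δ = 3.92°  ✓
  (1,5): δ = 68.24°  ✓
  (1,6): δ = 96.93°  ·
  (2,3): δ = 131.81°  ·
  (2,4): δ = 54.76°  ✓
  (2,5): δ = 9.56°  ✓
  (2,6): δ = 38.26°  ✓
  (3,4): δ = 102.94°  ·
  (3,5): δ = 38.62°  ✓
  (3,6): δ = 9.93°  ✓
  (4,5): δ = 115.68°  ·
  (4,6): δ = 86.98°  ·
  (5,6): δ = 151.30°  ·
antipodal pairs: 11

count = 11; pairs: (0,2), (0,3), (0,4), (1,3), (1,4), (1,5), (2,4), (2,5), (2,6), (3,5), (3,6)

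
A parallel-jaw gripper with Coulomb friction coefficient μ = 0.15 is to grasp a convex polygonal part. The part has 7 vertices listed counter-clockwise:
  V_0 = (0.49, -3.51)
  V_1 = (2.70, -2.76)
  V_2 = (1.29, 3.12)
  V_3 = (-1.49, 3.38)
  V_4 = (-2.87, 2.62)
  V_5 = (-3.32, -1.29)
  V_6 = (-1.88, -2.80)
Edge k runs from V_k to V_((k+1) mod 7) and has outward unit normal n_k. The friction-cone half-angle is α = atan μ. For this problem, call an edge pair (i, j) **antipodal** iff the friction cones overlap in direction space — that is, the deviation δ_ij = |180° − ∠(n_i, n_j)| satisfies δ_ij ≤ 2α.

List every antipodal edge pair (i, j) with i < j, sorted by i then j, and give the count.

α = atan 0.15 = 8.53°;  2α = 17.06°
n_0 = (+0.3214, -0.9470)
n_1 = (+0.9724, +0.2332)
n_2 = (+0.0931, +0.9957)
n_3 = (-0.4824, +0.8759)
n_4 = (-0.9934, +0.1143)
n_5 = (-0.7237, -0.6901)
n_6 = (-0.2870, -0.9579)
  (0,1): δ = 95.26°  ·
  (0,2): δ = 24.09°  ·
  (0,3): δ = 10.10°  ✓
  (0,4): δ = 64.69°  ·
  (0,5): δ = 114.90°  ·
  (0,6): δ = 144.58°  ·
  (1,2): δ = 108.83°  ·
  (1,3): δ = 74.64°  ·
  (1,4): δ = 20.05°  ·
  (1,5): δ = 30.16°  ·
  (1,6): δ = 59.84°  ·
  (2,3): δ = 145.81°  ·
  (2,4): δ = 91.22°  ·
  (2,5): δ = 41.02°  ·
  (2,6): δ = 11.33°  ✓
  (3,4): δ = 125.41°  ·
  (3,5): δ = 75.20°  ·
  (3,6): δ = 45.52°  ·
  (4,5): δ = 129.79°  ·
  (4,6): δ = 100.11°  ·
  (5,6): δ = 150.32°  ·
antipodal pairs: 2

count = 2; pairs: (0,3), (2,6)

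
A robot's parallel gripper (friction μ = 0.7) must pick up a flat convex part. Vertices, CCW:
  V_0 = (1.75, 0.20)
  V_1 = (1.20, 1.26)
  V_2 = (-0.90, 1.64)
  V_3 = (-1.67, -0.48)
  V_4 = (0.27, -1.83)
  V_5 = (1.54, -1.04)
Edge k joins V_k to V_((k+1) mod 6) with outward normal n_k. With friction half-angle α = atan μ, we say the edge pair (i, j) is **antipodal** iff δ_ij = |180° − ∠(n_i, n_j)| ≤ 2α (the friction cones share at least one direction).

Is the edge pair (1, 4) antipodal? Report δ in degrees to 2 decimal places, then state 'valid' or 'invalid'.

δ = 42.14°, valid

α = atan 0.7 = 34.99°;  2α = 69.98°
edge 1: e_1 = (-2.10, +0.38);  n_1 = (+0.1781, +0.9840)
edge 4: e_4 = (+1.27, +0.79);  n_4 = (+0.5282, -0.8491)
∠(n_1, n_4) = 137.86°
δ = |180° − 137.86°| = 42.14°
42.14° ≤ 2α = 69.98°  →  valid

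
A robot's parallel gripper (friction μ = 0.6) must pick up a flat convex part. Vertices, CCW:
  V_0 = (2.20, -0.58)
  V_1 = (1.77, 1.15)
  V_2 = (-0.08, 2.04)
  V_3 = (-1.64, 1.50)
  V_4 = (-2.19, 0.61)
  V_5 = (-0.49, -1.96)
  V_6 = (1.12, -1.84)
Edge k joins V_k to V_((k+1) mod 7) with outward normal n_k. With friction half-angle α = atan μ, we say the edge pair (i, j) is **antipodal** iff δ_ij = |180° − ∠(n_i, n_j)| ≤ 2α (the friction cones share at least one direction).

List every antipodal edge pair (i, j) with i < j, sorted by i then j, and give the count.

count = 8; pairs: (0,3), (0,4), (1,4), (1,5), (2,5), (2,6), (3,5), (3,6)

α = atan 0.6 = 30.96°;  2α = 61.93°
n_0 = (+0.9705, +0.2412)
n_1 = (+0.4335, +0.9011)
n_2 = (-0.3271, +0.9450)
n_3 = (-0.8507, +0.5257)
n_4 = (-0.8340, -0.5517)
n_5 = (+0.0743, -0.9972)
n_6 = (+0.7593, -0.6508)
  (0,1): δ = 129.65°  ·
  (0,2): δ = 84.86°  ·
  (0,3): δ = 45.67°  ✓
  (0,4): δ = 19.53°  ✓
  (0,5): δ = 80.30°  ·
  (0,6): δ = 125.44°  ·
  (1,2): δ = 135.22°  ·
  (1,3): δ = 96.02°  ·
  (1,4): δ = 30.82°  ✓
  (1,5): δ = 29.95°  ✓
  (1,6): δ = 75.09°  ·
  (2,3): δ = 140.81°  ·
  (2,4): δ = 75.61°  ·
  (2,5): δ = 14.83°  ✓
  (2,6): δ = 30.31°  ✓
  (3,4): δ = 114.80°  ·
  (3,5): δ = 54.02°  ✓
  (3,6): δ = 8.89°  ✓
  (4,5): δ = 119.22°  ·
  (4,6): δ = 74.09°  ·
  (5,6): δ = 134.86°  ·
antipodal pairs: 8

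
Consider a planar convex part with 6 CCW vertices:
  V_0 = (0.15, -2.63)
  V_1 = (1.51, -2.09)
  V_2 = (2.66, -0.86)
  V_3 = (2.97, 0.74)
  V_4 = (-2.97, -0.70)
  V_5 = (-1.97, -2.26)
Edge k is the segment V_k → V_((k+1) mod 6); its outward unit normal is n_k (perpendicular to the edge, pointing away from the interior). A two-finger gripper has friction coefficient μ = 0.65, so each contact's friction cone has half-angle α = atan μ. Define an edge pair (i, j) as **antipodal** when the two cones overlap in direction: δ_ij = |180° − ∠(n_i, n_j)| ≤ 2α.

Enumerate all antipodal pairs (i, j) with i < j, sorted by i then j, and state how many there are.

count = 5; pairs: (0,3), (1,3), (2,3), (2,4), (3,5)

α = atan 0.65 = 33.02°;  2α = 66.05°
n_0 = (+0.3690, -0.9294)
n_1 = (+0.7305, -0.6830)
n_2 = (+0.9817, -0.1902)
n_3 = (-0.2356, +0.9719)
n_4 = (-0.8419, -0.5397)
n_5 = (-0.1719, -0.9851)
  (0,1): δ = 154.73°  ·
  (0,2): δ = 122.62°  ·
  (0,3): δ = 8.03°  ✓
  (0,4): δ = 101.00°  ·
  (0,5): δ = 148.44°  ·
  (1,2): δ = 147.89°  ·
  (1,3): δ = 33.30°  ✓
  (1,4): δ = 75.74°  ·
  (1,5): δ = 123.17°  ·
  (2,3): δ = 65.41°  ✓
  (2,4): δ = 43.63°  ✓
  (2,5): δ = 91.07°  ·
  (3,4): δ = 70.97°  ·
  (3,5): δ = 23.53°  ✓
  (4,5): δ = 132.56°  ·
antipodal pairs: 5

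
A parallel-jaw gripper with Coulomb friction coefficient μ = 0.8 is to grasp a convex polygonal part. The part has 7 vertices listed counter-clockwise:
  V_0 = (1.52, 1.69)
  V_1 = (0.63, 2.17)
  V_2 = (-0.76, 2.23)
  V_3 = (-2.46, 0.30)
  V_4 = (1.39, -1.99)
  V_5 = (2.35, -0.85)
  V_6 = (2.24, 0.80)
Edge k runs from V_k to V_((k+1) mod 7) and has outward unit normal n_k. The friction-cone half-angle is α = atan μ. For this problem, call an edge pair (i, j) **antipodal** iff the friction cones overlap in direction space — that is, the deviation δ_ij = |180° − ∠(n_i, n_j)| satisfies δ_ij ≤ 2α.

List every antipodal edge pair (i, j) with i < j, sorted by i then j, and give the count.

count = 7; pairs: (0,3), (1,3), (1,4), (2,4), (2,5), (3,5), (3,6)

α = atan 0.8 = 38.66°;  2α = 77.32°
n_0 = (+0.4747, +0.8802)
n_1 = (+0.0431, +0.9991)
n_2 = (-0.7504, +0.6610)
n_3 = (-0.5112, -0.8595)
n_4 = (+0.7649, -0.6441)
n_5 = (+0.9978, +0.0665)
n_6 = (+0.7774, +0.6289)
  (0,1): δ = 154.13°  ·
  (0,2): δ = 103.04°  ·
  (0,3): δ = 2.41°  ✓
  (0,4): δ = 78.24°  ·
  (0,5): δ = 122.15°  ·
  (0,6): δ = 157.31°  ·
  (1,2): δ = 128.90°  ·
  (1,3): δ = 28.27°  ✓
  (1,4): δ = 52.37°  ✓
  (1,5): δ = 96.29°  ·
  (1,6): δ = 131.44°  ·
  (2,3): δ = 79.37°  ·
  (2,4): δ = 1.27°  ✓
  (2,5): δ = 45.19°  ✓
  (2,6): δ = 80.35°  ·
  (3,4): δ = 99.36°  ·
  (3,5): δ = 55.44°  ✓
  (3,6): δ = 20.28°  ✓
  (4,5): δ = 136.09°  ·
  (4,6): δ = 100.93°  ·
  (5,6): δ = 144.84°  ·
antipodal pairs: 7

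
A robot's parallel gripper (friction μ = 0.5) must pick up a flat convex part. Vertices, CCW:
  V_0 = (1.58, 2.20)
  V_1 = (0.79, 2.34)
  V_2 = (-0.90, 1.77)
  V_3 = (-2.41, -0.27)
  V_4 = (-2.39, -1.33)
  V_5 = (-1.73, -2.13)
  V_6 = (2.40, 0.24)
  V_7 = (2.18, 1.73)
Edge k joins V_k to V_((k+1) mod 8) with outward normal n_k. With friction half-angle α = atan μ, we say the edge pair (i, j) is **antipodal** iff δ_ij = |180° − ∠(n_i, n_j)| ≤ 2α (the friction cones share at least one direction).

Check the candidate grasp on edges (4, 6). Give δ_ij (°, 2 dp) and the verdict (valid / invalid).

α = atan 0.5 = 26.57°;  2α = 53.13°
edge 4: e_4 = (+0.66, -0.80);  n_4 = (-0.7714, -0.6364)
edge 6: e_6 = (-0.22, +1.49);  n_6 = (+0.9893, +0.1461)
∠(n_4, n_6) = 148.88°
δ = |180° − 148.88°| = 31.12°
31.12° ≤ 2α = 53.13°  →  valid

δ = 31.12°, valid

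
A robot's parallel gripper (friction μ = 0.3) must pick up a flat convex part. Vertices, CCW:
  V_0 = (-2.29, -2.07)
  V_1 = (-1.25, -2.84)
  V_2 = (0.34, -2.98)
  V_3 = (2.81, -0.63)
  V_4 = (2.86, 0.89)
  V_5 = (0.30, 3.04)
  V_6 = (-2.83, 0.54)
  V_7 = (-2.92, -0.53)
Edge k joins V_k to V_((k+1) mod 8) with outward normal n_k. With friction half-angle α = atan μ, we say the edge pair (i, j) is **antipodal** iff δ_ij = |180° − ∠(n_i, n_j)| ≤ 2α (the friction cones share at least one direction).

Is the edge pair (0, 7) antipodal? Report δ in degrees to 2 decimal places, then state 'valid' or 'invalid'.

δ = 148.76°, invalid

α = atan 0.3 = 16.70°;  2α = 33.40°
edge 0: e_0 = (+1.04, -0.77);  n_0 = (-0.5950, -0.8037)
edge 7: e_7 = (+0.63, -1.54);  n_7 = (-0.9255, -0.3786)
∠(n_0, n_7) = 31.24°
δ = |180° − 31.24°| = 148.76°
148.76° > 2α = 33.40°  →  invalid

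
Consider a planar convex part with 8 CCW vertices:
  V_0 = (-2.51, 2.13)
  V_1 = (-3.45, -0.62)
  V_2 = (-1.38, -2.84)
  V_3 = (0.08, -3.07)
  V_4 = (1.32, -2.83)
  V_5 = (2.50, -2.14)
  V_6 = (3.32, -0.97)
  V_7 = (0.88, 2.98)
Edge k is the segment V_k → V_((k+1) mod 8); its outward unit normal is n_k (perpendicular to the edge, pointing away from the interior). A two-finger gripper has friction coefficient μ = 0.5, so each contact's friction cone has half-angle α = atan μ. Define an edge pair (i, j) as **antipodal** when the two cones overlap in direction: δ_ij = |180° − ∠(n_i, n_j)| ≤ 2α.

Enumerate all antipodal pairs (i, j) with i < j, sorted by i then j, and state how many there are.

count = 9; pairs: (0,4), (0,5), (0,6), (1,6), (2,6), (2,7), (3,7), (4,7), (5,7)

α = atan 0.5 = 26.57°;  2α = 53.13°
n_0 = (-0.9462, +0.3234)
n_1 = (-0.7314, -0.6820)
n_2 = (-0.1556, -0.9878)
n_3 = (+0.1900, -0.9818)
n_4 = (+0.5048, -0.8632)
n_5 = (+0.8189, -0.5739)
n_6 = (+0.8508, +0.5255)
n_7 = (-0.2432, +0.9700)
  (0,1): δ = 118.13°  ·
  (0,2): δ = 80.08°  ·
  (0,3): δ = 60.17°  ·
  (0,4): δ = 40.81°  ✓
  (0,5): δ = 16.15°  ✓
  (0,6): δ = 50.58°  ✓
  (0,7): δ = 122.95°  ·
  (1,2): δ = 141.95°  ·
  (1,3): δ = 122.04°  ·
  (1,4): δ = 102.68°  ·
  (1,5): δ = 78.02°  ·
  (1,6): δ = 11.29°  ✓
  (1,7): δ = 61.08°  ·
  (2,3): δ = 160.09°  ·
  (2,4): δ = 140.73°  ·
  (2,5): δ = 116.07°  ·
  (2,6): δ = 49.34°  ✓
  (2,7): δ = 23.03°  ✓
  (3,4): δ = 160.64°  ·
  (3,5): δ = 135.98°  ·
  (3,6): δ = 69.25°  ·
  (3,7): δ = 3.12°  ✓
  (4,5): δ = 155.34°  ·
  (4,6): δ = 88.61°  ·
  (4,7): δ = 16.24°  ✓
  (5,6): δ = 113.27°  ·
  (5,7): δ = 40.90°  ✓
  (6,7): δ = 107.63°  ·
antipodal pairs: 9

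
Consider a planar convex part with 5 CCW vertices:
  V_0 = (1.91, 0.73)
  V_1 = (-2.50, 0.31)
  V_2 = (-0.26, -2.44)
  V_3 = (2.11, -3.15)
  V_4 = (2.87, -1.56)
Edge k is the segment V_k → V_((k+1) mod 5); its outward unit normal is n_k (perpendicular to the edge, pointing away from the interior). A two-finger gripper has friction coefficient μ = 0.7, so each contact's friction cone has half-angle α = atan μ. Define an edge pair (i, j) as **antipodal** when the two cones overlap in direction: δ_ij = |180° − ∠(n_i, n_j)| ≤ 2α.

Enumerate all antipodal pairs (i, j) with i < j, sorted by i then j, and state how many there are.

count = 6; pairs: (0,1), (0,2), (0,3), (1,3), (1,4), (2,4)

α = atan 0.7 = 34.99°;  2α = 69.98°
n_0 = (-0.0948, +0.9955)
n_1 = (-0.7753, -0.6315)
n_2 = (-0.2870, -0.9579)
n_3 = (+0.9022, -0.4313)
n_4 = (+0.9222, +0.3866)
  (0,1): δ = 56.28°  ✓
  (0,2): δ = 22.12°  ✓
  (0,3): δ = 59.01°  ✓
  (0,4): δ = 107.30°  ·
  (1,2): δ = 145.84°  ·
  (1,3): δ = 64.71°  ✓
  (1,4): δ = 16.42°  ✓
  (2,3): δ = 98.87°  ·
  (2,4): δ = 50.58°  ✓
  (3,4): δ = 131.71°  ·
antipodal pairs: 6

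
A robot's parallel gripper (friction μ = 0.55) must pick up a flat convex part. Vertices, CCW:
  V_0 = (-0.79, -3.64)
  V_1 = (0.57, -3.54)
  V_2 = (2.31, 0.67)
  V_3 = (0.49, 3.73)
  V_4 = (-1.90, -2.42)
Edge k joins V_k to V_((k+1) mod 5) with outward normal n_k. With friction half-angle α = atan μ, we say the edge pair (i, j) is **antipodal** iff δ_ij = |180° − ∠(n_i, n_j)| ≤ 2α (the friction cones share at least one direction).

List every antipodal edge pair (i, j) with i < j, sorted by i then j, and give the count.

α = atan 0.55 = 28.81°;  2α = 57.62°
n_0 = (+0.0733, -0.9973)
n_1 = (+0.9242, -0.3820)
n_2 = (+0.8595, +0.5112)
n_3 = (-0.9321, +0.3622)
n_4 = (-0.7397, -0.6730)
  (0,1): δ = 116.66°  ·
  (0,2): δ = 63.46°  ·
  (0,3): δ = 64.56°  ·
  (0,4): δ = 128.09°  ·
  (1,2): δ = 126.80°  ·
  (1,3): δ = 1.22°  ✓
  (1,4): δ = 64.75°  ·
  (2,3): δ = 51.98°  ✓
  (2,4): δ = 11.55°  ✓
  (3,4): δ = 116.47°  ·
antipodal pairs: 3

count = 3; pairs: (1,3), (2,3), (2,4)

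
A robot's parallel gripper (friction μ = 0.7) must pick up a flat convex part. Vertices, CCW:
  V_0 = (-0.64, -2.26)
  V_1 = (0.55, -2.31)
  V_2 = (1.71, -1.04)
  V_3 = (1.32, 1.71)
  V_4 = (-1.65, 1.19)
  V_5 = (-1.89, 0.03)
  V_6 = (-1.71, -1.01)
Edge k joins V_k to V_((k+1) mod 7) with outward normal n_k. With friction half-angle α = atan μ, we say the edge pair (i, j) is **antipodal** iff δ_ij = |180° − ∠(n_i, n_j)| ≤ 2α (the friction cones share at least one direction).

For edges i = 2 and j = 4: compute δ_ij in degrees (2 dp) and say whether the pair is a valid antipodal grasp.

α = atan 0.7 = 34.99°;  2α = 69.98°
edge 2: e_2 = (-0.39, +2.75);  n_2 = (+0.9901, +0.1404)
edge 4: e_4 = (-0.24, -1.16);  n_4 = (-0.9793, +0.2026)
∠(n_2, n_4) = 160.24°
δ = |180° − 160.24°| = 19.76°
19.76° ≤ 2α = 69.98°  →  valid

δ = 19.76°, valid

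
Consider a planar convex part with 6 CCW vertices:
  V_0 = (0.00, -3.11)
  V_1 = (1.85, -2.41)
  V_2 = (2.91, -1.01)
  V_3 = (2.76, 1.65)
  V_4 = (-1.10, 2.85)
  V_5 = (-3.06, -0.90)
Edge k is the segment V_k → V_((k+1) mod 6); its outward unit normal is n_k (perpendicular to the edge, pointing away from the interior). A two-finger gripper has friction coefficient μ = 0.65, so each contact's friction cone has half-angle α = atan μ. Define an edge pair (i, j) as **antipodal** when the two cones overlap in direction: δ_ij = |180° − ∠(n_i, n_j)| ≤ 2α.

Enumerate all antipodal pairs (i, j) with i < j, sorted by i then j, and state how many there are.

α = atan 0.65 = 33.02°;  2α = 66.05°
n_0 = (+0.3539, -0.9353)
n_1 = (+0.7973, -0.6036)
n_2 = (+0.9984, +0.0563)
n_3 = (+0.2969, +0.9549)
n_4 = (-0.8862, +0.4632)
n_5 = (-0.5855, -0.8107)
  (0,1): δ = 147.86°  ·
  (0,2): δ = 107.50°  ·
  (0,3): δ = 38.00°  ✓
  (0,4): δ = 41.68°  ✓
  (0,5): δ = 123.44°  ·
  (1,2): δ = 139.64°  ·
  (1,3): δ = 70.14°  ·
  (1,4): δ = 9.54°  ✓
  (1,5): δ = 91.29°  ·
  (2,3): δ = 110.50°  ·
  (2,4): δ = 30.82°  ✓
  (2,5): δ = 50.93°  ✓
  (3,4): δ = 100.33°  ·
  (3,5): δ = 18.57°  ✓
  (4,5): δ = 98.24°  ·
antipodal pairs: 6

count = 6; pairs: (0,3), (0,4), (1,4), (2,4), (2,5), (3,5)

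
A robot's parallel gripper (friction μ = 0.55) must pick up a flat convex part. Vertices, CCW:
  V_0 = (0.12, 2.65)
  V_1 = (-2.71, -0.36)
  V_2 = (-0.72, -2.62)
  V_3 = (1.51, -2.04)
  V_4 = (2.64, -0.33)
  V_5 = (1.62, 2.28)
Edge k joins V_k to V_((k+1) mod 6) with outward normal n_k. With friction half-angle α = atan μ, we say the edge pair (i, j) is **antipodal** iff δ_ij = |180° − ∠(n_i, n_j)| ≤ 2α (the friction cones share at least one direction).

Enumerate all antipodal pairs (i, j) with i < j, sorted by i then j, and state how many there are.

count = 5; pairs: (0,2), (0,3), (1,4), (1,5), (2,5)

α = atan 0.55 = 28.81°;  2α = 57.62°
n_0 = (-0.7286, +0.6850)
n_1 = (-0.7505, -0.6609)
n_2 = (+0.2517, -0.9678)
n_3 = (+0.8343, -0.5513)
n_4 = (+0.9314, +0.3640)
n_5 = (+0.2395, +0.9709)
  (0,1): δ = 95.40°  ·
  (0,2): δ = 32.19°  ✓
  (0,3): δ = 9.78°  ✓
  (0,4): δ = 64.58°  ·
  (0,5): δ = 119.38°  ·
  (1,2): δ = 116.79°  ·
  (1,3): δ = 74.82°  ·
  (1,4): δ = 20.02°  ✓
  (1,5): δ = 34.78°  ✓
  (2,3): δ = 138.04°  ·
  (2,4): δ = 83.23°  ·
  (2,5): δ = 28.44°  ✓
  (3,4): δ = 125.20°  ·
  (3,5): δ = 70.40°  ·
  (4,5): δ = 125.20°  ·
antipodal pairs: 5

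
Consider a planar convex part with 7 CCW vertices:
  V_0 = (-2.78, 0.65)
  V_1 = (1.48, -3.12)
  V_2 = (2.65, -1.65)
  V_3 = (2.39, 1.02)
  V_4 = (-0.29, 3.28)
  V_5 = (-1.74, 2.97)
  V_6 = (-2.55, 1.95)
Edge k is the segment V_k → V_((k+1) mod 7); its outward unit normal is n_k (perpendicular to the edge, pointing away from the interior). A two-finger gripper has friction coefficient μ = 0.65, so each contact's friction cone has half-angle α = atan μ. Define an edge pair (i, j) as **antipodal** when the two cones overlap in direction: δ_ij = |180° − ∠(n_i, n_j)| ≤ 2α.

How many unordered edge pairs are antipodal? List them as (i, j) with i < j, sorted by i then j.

count = 9; pairs: (0,2), (0,3), (0,4), (1,4), (1,5), (1,6), (2,5), (2,6), (3,6)

α = atan 0.65 = 33.02°;  2α = 66.05°
n_0 = (-0.6627, -0.7489)
n_1 = (+0.7824, -0.6227)
n_2 = (+0.9953, +0.0969)
n_3 = (+0.6447, +0.7645)
n_4 = (-0.2091, +0.9779)
n_5 = (-0.7831, +0.6219)
n_6 = (-0.9847, +0.1742)
  (0,1): δ = 87.01°  ·
  (0,2): δ = 42.93°  ✓
  (0,3): δ = 1.37°  ✓
  (0,4): δ = 53.58°  ✓
  (0,5): δ = 93.05°  ·
  (0,6): δ = 121.47°  ·
  (1,2): δ = 135.92°  ·
  (1,3): δ = 91.62°  ·
  (1,4): δ = 39.42°  ✓
  (1,5): δ = 0.06°  ✓
  (1,6): δ = 28.48°  ✓
  (2,3): δ = 135.70°  ·
  (2,4): δ = 83.49°  ·
  (2,5): δ = 44.02°  ✓
  (2,6): δ = 15.59°  ✓
  (3,4): δ = 127.79°  ·
  (3,5): δ = 88.31°  ·
  (3,6): δ = 59.89°  ✓
  (4,5): δ = 140.52°  ·
  (4,6): δ = 112.10°  ·
  (5,6): δ = 151.58°  ·
antipodal pairs: 9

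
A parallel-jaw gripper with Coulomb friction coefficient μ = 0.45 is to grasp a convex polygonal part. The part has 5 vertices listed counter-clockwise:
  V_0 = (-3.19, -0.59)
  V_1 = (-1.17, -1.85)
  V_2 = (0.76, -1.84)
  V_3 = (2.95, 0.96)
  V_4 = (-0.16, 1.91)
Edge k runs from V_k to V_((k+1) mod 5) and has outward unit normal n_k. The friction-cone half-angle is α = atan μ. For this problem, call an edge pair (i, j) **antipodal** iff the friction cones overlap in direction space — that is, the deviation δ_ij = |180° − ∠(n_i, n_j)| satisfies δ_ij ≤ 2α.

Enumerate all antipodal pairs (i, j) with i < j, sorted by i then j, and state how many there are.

count = 4; pairs: (0,3), (1,3), (1,4), (2,4)

α = atan 0.45 = 24.23°;  2α = 48.46°
n_0 = (-0.5292, -0.8485)
n_1 = (+0.0052, -1.0000)
n_2 = (+0.7877, -0.6161)
n_3 = (+0.2921, +0.9564)
n_4 = (-0.6364, +0.7713)
  (0,1): δ = 147.75°  ·
  (0,2): δ = 96.08°  ·
  (0,3): δ = 14.97°  ✓
  (0,4): δ = 71.48°  ·
  (1,2): δ = 128.33°  ·
  (1,3): δ = 17.28°  ✓
  (1,4): δ = 39.23°  ✓
  (2,3): δ = 68.96°  ·
  (2,4): δ = 12.44°  ✓
  (3,4): δ = 123.49°  ·
antipodal pairs: 4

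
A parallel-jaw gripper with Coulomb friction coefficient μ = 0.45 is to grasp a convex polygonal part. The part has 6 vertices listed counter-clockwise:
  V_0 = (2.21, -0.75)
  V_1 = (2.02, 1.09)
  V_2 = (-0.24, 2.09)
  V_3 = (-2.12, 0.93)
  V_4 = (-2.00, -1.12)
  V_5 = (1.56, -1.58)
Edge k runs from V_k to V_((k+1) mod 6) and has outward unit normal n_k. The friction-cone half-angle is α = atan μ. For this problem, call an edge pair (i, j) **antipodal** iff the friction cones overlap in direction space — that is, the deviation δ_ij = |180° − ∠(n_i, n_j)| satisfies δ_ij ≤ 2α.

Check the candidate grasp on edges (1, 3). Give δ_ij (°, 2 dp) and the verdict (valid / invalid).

α = atan 0.45 = 24.23°;  2α = 48.46°
edge 1: e_1 = (-2.26, +1.00);  n_1 = (+0.4046, +0.9145)
edge 3: e_3 = (+0.12, -2.05);  n_3 = (-0.9983, -0.0584)
∠(n_1, n_3) = 117.22°
δ = |180° − 117.22°| = 62.78°
62.78° > 2α = 48.46°  →  invalid

δ = 62.78°, invalid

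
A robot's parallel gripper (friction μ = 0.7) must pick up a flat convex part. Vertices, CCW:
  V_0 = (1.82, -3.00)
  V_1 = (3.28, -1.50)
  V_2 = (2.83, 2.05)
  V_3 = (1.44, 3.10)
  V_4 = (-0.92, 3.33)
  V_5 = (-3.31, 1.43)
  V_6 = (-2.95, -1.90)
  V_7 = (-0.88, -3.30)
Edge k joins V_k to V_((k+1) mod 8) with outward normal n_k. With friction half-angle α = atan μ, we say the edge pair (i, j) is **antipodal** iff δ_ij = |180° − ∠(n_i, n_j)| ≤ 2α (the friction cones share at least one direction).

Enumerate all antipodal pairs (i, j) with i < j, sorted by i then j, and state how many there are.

count = 12; pairs: (0,3), (0,4), (0,5), (1,4), (1,5), (1,6), (2,5), (2,6), (2,7), (3,6), (3,7), (4,7)

α = atan 0.7 = 34.99°;  2α = 69.98°
n_0 = (+0.7166, -0.6975)
n_1 = (+0.9921, +0.1258)
n_2 = (+0.6028, +0.7979)
n_3 = (+0.0970, +0.9953)
n_4 = (-0.6223, +0.7828)
n_5 = (-0.9942, -0.1075)
n_6 = (-0.5602, -0.8283)
n_7 = (+0.1104, -0.9939)
  (0,1): δ = 128.55°  ·
  (0,2): δ = 82.84°  ·
  (0,3): δ = 51.34°  ✓
  (0,4): δ = 7.29°  ✓
  (0,5): δ = 50.40°  ✓
  (0,6): δ = 100.15°  ·
  (0,7): δ = 140.57°  ·
  (1,2): δ = 134.29°  ·
  (1,3): δ = 102.79°  ·
  (1,4): δ = 58.74°  ✓
  (1,5): δ = 1.05°  ✓
  (1,6): δ = 48.70°  ✓
  (1,7): δ = 89.12°  ·
  (2,3): δ = 148.50°  ·
  (2,4): δ = 104.45°  ·
  (2,5): δ = 46.76°  ✓
  (2,6): δ = 3.00°  ✓
  (2,7): δ = 43.41°  ✓
  (3,4): δ = 135.95°  ·
  (3,5): δ = 78.26°  ·
  (3,6): δ = 28.51°  ✓
  (3,7): δ = 11.91°  ✓
  (4,5): δ = 122.31°  ·
  (4,6): δ = 72.56°  ·
  (4,7): δ = 32.14°  ✓
  (5,6): δ = 130.24°  ·
  (5,7): δ = 89.83°  ·
  (6,7): δ = 139.59°  ·
antipodal pairs: 12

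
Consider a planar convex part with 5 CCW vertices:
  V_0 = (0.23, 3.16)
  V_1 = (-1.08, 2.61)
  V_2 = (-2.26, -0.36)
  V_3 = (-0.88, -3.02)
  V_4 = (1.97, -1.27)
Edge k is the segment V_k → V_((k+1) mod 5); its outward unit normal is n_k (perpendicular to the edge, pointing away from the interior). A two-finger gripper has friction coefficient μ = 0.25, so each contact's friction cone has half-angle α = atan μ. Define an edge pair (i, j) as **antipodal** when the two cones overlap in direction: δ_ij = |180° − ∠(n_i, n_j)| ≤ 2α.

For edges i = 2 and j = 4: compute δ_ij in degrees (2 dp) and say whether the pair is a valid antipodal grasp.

δ = 5.98°, valid

α = atan 0.25 = 14.04°;  2α = 28.07°
edge 2: e_2 = (+1.38, -2.66);  n_2 = (-0.8877, -0.4605)
edge 4: e_4 = (-1.74, +4.43);  n_4 = (+0.9308, +0.3656)
∠(n_2, n_4) = 174.02°
δ = |180° − 174.02°| = 5.98°
5.98° ≤ 2α = 28.07°  →  valid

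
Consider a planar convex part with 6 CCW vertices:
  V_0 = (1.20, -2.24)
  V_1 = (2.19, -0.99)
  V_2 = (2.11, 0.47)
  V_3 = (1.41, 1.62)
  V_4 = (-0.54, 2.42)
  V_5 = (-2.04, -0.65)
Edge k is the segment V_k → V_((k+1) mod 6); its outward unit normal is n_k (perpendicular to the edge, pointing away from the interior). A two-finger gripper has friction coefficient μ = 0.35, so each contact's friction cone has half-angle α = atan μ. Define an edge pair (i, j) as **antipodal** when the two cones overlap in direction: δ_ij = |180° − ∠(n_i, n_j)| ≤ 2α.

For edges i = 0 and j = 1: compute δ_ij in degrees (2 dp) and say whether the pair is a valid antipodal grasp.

α = atan 0.35 = 19.29°;  2α = 38.58°
edge 0: e_0 = (+0.99, +1.25);  n_0 = (+0.7839, -0.6209)
edge 1: e_1 = (-0.08, +1.46);  n_1 = (+0.9985, +0.0547)
∠(n_0, n_1) = 41.52°
δ = |180° − 41.52°| = 138.48°
138.48° > 2α = 38.58°  →  invalid

δ = 138.48°, invalid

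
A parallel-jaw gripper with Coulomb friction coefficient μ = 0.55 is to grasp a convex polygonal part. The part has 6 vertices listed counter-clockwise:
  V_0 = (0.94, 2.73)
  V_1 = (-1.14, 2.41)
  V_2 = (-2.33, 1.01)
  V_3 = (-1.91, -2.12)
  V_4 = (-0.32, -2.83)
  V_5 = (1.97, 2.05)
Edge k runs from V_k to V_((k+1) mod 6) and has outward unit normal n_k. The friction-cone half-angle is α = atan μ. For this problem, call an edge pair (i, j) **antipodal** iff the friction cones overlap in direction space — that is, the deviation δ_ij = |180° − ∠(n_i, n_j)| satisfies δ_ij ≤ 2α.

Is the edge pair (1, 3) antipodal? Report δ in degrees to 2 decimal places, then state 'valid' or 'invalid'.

α = atan 0.55 = 28.81°;  2α = 57.62°
edge 1: e_1 = (-1.19, -1.40);  n_1 = (-0.7619, +0.6476)
edge 3: e_3 = (+1.59, -0.71);  n_3 = (-0.4077, -0.9131)
∠(n_1, n_3) = 106.30°
δ = |180° − 106.30°| = 73.70°
73.70° > 2α = 57.62°  →  invalid

δ = 73.70°, invalid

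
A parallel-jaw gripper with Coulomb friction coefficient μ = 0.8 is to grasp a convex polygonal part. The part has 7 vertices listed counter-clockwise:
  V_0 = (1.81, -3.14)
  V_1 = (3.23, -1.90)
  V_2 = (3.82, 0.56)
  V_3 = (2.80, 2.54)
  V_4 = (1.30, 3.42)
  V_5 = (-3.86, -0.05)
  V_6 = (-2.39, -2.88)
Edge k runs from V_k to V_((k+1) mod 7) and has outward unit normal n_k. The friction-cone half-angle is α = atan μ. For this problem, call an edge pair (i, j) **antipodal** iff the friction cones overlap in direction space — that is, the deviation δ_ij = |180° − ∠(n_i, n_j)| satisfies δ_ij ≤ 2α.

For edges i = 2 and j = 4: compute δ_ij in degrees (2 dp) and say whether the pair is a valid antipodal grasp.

α = atan 0.8 = 38.66°;  2α = 77.32°
edge 2: e_2 = (-1.02, +1.98);  n_2 = (+0.8890, +0.4580)
edge 4: e_4 = (-5.16, -3.47);  n_4 = (-0.5580, +0.8298)
∠(n_2, n_4) = 96.66°
δ = |180° − 96.66°| = 83.34°
83.34° > 2α = 77.32°  →  invalid

δ = 83.34°, invalid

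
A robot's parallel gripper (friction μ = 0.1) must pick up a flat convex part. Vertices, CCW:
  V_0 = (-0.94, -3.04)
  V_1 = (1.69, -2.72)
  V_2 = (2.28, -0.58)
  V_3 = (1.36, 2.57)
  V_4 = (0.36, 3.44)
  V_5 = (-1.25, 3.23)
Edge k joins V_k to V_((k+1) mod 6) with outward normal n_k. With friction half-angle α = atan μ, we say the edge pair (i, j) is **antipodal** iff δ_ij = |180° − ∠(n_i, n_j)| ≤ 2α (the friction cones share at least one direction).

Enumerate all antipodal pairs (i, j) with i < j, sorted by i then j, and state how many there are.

α = atan 0.1 = 5.71°;  2α = 11.42°
n_0 = (+0.1208, -0.9927)
n_1 = (+0.9640, -0.2658)
n_2 = (+0.9599, +0.2804)
n_3 = (+0.6564, +0.7544)
n_4 = (-0.1293, +0.9916)
n_5 = (-0.9988, -0.0494)
  (0,1): δ = 112.35°  ·
  (0,2): δ = 80.66°  ·
  (0,3): δ = 47.96°  ·
  (0,4): δ = 0.49°  ✓
  (0,5): δ = 85.89°  ·
  (1,2): δ = 148.31°  ·
  (1,3): δ = 115.61°  ·
  (1,4): δ = 67.16°  ·
  (1,5): δ = 18.24°  ·
  (2,3): δ = 147.30°  ·
  (2,4): δ = 98.85°  ·
  (2,5): δ = 13.45°  ·
  (3,4): δ = 131.55°  ·
  (3,5): δ = 46.15°  ·
  (4,5): δ = 94.60°  ·
antipodal pairs: 1

count = 1; pairs: (0,4)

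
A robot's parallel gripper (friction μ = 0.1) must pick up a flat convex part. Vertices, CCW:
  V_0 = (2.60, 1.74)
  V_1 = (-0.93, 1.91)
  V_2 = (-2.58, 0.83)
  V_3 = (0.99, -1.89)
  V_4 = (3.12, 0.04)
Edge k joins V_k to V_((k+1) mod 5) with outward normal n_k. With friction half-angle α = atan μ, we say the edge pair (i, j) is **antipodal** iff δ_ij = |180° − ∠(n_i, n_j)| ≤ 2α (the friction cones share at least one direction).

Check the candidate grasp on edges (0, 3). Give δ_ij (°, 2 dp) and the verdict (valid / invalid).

α = atan 0.1 = 5.71°;  2α = 11.42°
edge 0: e_0 = (-3.53, +0.17);  n_0 = (+0.0481, +0.9988)
edge 3: e_3 = (+2.13, +1.93);  n_3 = (+0.6715, -0.7410)
∠(n_0, n_3) = 135.06°
δ = |180° − 135.06°| = 44.94°
44.94° > 2α = 11.42°  →  invalid

δ = 44.94°, invalid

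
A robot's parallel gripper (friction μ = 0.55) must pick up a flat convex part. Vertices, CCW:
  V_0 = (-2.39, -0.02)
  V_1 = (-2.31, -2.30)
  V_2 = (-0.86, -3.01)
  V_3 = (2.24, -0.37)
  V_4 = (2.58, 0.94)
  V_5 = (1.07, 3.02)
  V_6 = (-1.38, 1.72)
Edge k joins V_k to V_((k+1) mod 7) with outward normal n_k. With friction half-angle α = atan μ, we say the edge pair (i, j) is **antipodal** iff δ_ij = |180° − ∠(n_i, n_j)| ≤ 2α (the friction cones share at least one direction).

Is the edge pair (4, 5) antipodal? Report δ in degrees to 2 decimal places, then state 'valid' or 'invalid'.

δ = 98.03°, invalid

α = atan 0.55 = 28.81°;  2α = 57.62°
edge 4: e_4 = (-1.51, +2.08);  n_4 = (+0.8092, +0.5875)
edge 5: e_5 = (-2.45, -1.30);  n_5 = (-0.4687, +0.8833)
∠(n_4, n_5) = 81.97°
δ = |180° − 81.97°| = 98.03°
98.03° > 2α = 57.62°  →  invalid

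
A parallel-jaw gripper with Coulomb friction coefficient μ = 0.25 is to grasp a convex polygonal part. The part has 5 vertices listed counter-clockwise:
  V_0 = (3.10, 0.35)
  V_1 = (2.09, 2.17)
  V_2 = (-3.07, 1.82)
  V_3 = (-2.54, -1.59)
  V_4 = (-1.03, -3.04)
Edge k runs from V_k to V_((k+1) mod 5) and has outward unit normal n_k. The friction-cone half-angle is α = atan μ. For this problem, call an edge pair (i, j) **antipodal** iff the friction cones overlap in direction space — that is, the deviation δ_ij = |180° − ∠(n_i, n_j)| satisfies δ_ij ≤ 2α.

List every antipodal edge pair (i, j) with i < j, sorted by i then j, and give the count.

α = atan 0.25 = 14.04°;  2α = 28.07°
n_0 = (+0.8744, +0.4852)
n_1 = (-0.0677, +0.9977)
n_2 = (-0.9881, -0.1536)
n_3 = (-0.6926, -0.7213)
n_4 = (+0.6345, -0.7730)
  (0,1): δ = 115.15°  ·
  (0,2): δ = 20.19°  ✓
  (0,3): δ = 17.13°  ✓
  (0,4): δ = 100.35°  ·
  (1,2): δ = 85.05°  ·
  (1,3): δ = 47.72°  ·
  (1,4): δ = 35.50°  ·
  (2,3): δ = 142.67°  ·
  (2,4): δ = 59.45°  ·
  (3,4): δ = 96.78°  ·
antipodal pairs: 2

count = 2; pairs: (0,2), (0,3)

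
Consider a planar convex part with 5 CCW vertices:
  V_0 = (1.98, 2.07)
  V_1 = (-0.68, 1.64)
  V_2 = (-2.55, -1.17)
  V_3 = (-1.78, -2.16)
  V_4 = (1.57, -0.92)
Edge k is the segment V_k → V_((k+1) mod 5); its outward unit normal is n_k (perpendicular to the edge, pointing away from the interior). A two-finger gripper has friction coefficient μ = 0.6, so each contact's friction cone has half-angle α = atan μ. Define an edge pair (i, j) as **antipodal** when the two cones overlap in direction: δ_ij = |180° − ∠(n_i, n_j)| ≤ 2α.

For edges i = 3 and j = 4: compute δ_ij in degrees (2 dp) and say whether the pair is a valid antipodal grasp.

α = atan 0.6 = 30.96°;  2α = 61.93°
edge 3: e_3 = (+3.35, +1.24);  n_3 = (+0.3471, -0.9378)
edge 4: e_4 = (+0.41, +2.99);  n_4 = (+0.9907, -0.1359)
∠(n_3, n_4) = 61.88°
δ = |180° − 61.88°| = 118.12°
118.12° > 2α = 61.93°  →  invalid

δ = 118.12°, invalid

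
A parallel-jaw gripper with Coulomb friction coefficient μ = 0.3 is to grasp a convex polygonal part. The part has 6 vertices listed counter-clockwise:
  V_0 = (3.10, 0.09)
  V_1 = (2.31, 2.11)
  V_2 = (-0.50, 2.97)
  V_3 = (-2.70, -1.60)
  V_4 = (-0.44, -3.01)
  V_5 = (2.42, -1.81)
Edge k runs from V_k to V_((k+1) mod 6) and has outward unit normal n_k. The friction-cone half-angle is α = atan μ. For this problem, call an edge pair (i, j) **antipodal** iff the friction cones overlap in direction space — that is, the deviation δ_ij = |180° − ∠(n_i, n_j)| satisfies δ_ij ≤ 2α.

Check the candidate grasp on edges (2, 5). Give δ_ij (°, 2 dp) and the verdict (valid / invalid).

δ = 6.01°, valid

α = atan 0.3 = 16.70°;  2α = 33.40°
edge 2: e_2 = (-2.20, -4.57);  n_2 = (-0.9010, +0.4338)
edge 5: e_5 = (+0.68, +1.90);  n_5 = (+0.9415, -0.3370)
∠(n_2, n_5) = 173.99°
δ = |180° − 173.99°| = 6.01°
6.01° ≤ 2α = 33.40°  →  valid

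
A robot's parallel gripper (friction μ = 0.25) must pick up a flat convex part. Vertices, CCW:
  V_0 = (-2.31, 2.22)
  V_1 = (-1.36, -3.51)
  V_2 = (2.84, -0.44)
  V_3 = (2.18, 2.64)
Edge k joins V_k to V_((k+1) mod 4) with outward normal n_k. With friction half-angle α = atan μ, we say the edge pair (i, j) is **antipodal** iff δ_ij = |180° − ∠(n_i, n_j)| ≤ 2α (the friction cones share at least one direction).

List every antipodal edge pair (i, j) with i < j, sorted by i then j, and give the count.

count = 1; pairs: (0,2)

α = atan 0.25 = 14.04°;  2α = 28.07°
n_0 = (-0.9865, -0.1636)
n_1 = (+0.5901, -0.8073)
n_2 = (+0.9778, +0.2095)
n_3 = (-0.0931, +0.9957)
  (0,1): δ = 63.25°  ·
  (0,2): δ = 2.68°  ✓
  (0,3): δ = 85.93°  ·
  (1,2): δ = 114.07°  ·
  (1,3): δ = 30.82°  ·
  (2,3): δ = 96.75°  ·
antipodal pairs: 1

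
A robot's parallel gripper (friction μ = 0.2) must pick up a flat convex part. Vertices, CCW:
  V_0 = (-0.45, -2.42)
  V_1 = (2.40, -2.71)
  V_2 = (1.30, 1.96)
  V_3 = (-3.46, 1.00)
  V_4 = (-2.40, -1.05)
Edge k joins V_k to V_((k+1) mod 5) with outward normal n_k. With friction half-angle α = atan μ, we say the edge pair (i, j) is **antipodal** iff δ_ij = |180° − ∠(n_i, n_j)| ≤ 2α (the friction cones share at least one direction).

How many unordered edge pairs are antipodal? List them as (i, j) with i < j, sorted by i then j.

α = atan 0.2 = 11.31°;  2α = 22.62°
n_0 = (-0.1012, -0.9949)
n_1 = (+0.9734, +0.2293)
n_2 = (-0.1977, +0.9803)
n_3 = (-0.8883, -0.4593)
n_4 = (-0.5749, -0.8182)
  (0,1): δ = 70.94°  ·
  (0,2): δ = 17.21°  ✓
  (0,3): δ = 123.15°  ·
  (0,4): δ = 150.72°  ·
  (1,2): δ = 91.85°  ·
  (1,3): δ = 14.09°  ✓
  (1,4): δ = 41.66°  ·
  (2,3): δ = 74.06°  ·
  (2,4): δ = 46.49°  ·
  (3,4): δ = 152.43°  ·
antipodal pairs: 2

count = 2; pairs: (0,2), (1,3)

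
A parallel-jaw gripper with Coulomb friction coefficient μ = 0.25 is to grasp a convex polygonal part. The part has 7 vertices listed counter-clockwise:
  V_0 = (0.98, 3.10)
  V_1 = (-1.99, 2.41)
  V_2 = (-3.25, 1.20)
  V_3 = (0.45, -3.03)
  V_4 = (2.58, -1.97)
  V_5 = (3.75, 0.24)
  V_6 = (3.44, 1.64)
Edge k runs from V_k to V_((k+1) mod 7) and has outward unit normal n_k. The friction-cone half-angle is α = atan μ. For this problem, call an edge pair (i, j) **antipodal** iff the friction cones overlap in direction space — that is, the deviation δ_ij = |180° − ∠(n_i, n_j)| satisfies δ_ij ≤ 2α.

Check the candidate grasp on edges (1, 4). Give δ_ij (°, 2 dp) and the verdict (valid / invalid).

α = atan 0.25 = 14.04°;  2α = 28.07°
edge 1: e_1 = (-1.26, -1.21);  n_1 = (-0.6927, +0.7213)
edge 4: e_4 = (+1.17, +2.21);  n_4 = (+0.8838, -0.4679)
∠(n_1, n_4) = 161.74°
δ = |180° − 161.74°| = 18.26°
18.26° ≤ 2α = 28.07°  →  valid

δ = 18.26°, valid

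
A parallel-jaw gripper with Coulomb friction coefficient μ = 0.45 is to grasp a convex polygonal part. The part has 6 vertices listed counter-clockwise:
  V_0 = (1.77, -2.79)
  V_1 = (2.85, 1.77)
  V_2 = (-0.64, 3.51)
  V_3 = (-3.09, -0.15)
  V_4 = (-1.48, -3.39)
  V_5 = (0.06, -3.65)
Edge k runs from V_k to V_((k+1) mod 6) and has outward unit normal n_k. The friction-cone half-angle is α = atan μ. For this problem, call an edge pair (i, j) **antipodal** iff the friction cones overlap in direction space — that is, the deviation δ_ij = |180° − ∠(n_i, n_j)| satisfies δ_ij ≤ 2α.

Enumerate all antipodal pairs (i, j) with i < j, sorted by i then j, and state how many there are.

count = 5; pairs: (0,2), (0,3), (1,3), (1,4), (2,5)

α = atan 0.45 = 24.23°;  2α = 48.46°
n_0 = (+0.9731, -0.2305)
n_1 = (+0.4462, +0.8949)
n_2 = (-0.8310, +0.5563)
n_3 = (-0.8955, -0.4450)
n_4 = (-0.1665, -0.9860)
n_5 = (+0.4493, -0.8934)
  (0,1): δ = 103.17°  ·
  (0,2): δ = 20.47°  ✓
  (0,3): δ = 39.75°  ✓
  (0,4): δ = 93.74°  ·
  (0,5): δ = 130.02°  ·
  (1,2): δ = 97.30°  ·
  (1,3): δ = 37.08°  ✓
  (1,4): δ = 16.92°  ✓
  (1,5): δ = 53.20°  ·
  (2,3): δ = 119.78°  ·
  (2,4): δ = 65.78°  ·
  (2,5): δ = 29.50°  ✓
  (3,4): δ = 126.01°  ·
  (3,5): δ = 89.72°  ·
  (4,5): δ = 143.72°  ·
antipodal pairs: 5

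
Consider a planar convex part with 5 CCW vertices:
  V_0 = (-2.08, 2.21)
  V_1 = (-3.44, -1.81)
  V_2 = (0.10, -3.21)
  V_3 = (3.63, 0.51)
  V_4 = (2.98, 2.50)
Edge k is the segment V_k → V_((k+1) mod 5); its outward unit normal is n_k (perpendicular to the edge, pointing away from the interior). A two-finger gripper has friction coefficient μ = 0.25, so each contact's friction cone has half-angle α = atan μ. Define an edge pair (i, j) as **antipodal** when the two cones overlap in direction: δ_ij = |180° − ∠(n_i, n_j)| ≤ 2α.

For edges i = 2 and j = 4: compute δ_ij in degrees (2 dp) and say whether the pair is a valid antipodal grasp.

α = atan 0.25 = 14.04°;  2α = 28.07°
edge 2: e_2 = (+3.53, +3.72);  n_2 = (+0.7254, -0.6883)
edge 4: e_4 = (-5.06, -0.29);  n_4 = (-0.0572, +0.9984)
∠(n_2, n_4) = 136.78°
δ = |180° − 136.78°| = 43.22°
43.22° > 2α = 28.07°  →  invalid

δ = 43.22°, invalid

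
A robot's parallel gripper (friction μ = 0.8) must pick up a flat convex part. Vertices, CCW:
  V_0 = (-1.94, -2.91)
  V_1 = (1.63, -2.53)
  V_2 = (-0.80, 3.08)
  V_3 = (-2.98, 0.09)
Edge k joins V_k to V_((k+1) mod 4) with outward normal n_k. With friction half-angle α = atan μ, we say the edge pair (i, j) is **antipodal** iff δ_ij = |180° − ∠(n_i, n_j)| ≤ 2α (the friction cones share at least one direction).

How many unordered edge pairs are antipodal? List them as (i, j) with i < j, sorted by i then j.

count = 4; pairs: (0,1), (0,2), (1,2), (1,3)

α = atan 0.8 = 38.66°;  2α = 77.32°
n_0 = (+0.1058, -0.9944)
n_1 = (+0.9176, +0.3975)
n_2 = (-0.8080, +0.5891)
n_3 = (-0.9448, -0.3275)
  (0,1): δ = 72.66°  ✓
  (0,2): δ = 47.83°  ✓
  (0,3): δ = 103.04°  ·
  (1,2): δ = 59.52°  ✓
  (1,3): δ = 4.30°  ✓
  (2,3): δ = 124.78°  ·
antipodal pairs: 4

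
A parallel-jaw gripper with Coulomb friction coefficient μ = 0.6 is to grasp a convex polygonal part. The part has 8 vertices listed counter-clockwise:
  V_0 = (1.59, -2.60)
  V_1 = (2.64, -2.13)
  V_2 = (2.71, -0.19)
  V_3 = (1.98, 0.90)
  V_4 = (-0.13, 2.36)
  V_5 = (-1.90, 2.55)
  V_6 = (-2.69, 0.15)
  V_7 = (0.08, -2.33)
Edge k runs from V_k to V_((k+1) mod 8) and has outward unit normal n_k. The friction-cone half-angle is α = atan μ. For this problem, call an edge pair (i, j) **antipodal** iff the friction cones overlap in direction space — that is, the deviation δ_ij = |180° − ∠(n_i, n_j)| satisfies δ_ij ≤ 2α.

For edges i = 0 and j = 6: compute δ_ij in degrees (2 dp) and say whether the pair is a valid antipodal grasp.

δ = 114.05°, invalid

α = atan 0.6 = 30.96°;  2α = 61.93°
edge 0: e_0 = (+1.05, +0.47);  n_0 = (+0.4086, -0.9127)
edge 6: e_6 = (+2.77, -2.48);  n_6 = (-0.6670, -0.7450)
∠(n_0, n_6) = 65.95°
δ = |180° − 65.95°| = 114.05°
114.05° > 2α = 61.93°  →  invalid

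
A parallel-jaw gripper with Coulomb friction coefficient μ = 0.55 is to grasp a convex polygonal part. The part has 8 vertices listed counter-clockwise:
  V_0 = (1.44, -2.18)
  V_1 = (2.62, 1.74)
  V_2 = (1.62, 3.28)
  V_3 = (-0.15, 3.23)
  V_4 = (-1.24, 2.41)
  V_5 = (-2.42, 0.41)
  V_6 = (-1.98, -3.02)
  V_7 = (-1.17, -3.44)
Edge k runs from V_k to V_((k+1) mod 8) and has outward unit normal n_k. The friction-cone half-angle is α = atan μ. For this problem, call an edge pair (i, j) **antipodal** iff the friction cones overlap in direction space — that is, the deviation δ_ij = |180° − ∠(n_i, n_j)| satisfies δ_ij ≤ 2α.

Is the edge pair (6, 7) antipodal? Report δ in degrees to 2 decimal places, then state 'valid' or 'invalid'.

δ = 126.82°, invalid

α = atan 0.55 = 28.81°;  2α = 57.62°
edge 6: e_6 = (+0.81, -0.42);  n_6 = (-0.4603, -0.8878)
edge 7: e_7 = (+2.61, +1.26);  n_7 = (+0.4347, -0.9006)
∠(n_6, n_7) = 53.18°
δ = |180° − 53.18°| = 126.82°
126.82° > 2α = 57.62°  →  invalid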